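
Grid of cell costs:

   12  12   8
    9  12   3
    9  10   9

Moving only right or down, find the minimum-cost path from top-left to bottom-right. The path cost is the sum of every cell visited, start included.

Cheapest: r0c0 r0c1 r0c2 r1c2 r2c2
  12 + 12 + 8 + 3 + 9 = 44

44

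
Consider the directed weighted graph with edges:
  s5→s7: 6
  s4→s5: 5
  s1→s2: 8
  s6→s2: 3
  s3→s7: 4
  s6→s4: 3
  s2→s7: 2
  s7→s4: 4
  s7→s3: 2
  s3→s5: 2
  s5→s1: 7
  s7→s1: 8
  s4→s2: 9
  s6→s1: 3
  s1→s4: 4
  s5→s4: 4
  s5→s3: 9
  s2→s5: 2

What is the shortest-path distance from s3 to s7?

A few of the s3→s7 routes:
s3 - s5 - s7: 2 + 6 = 8
s3 - s5 - s1 - s2 - s7: 2 + 7 + 8 + 2 = 19
s3 - s7: 4
s3 - s5 - s4 - s2 - s7: 2 + 4 + 9 + 2 = 17
The minimum is 4.

4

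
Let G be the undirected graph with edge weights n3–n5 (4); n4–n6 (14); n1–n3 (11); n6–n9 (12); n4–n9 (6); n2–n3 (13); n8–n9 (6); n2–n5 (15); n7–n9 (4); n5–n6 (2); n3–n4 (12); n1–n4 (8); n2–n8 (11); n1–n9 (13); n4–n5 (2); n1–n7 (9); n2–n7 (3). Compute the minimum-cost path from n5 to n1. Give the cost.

Checking several routes:
n5-n3-n4-n1: 4 + 12 + 8 = 24
n5-n4-n9-n7-n1: 2 + 6 + 4 + 9 = 21
n5-n4-n9-n1: 2 + 6 + 13 = 21
n5-n4-n1: 2 + 8 = 10
n5-n6-n4-n1: 2 + 14 + 8 = 24
n5-n3-n1: 4 + 11 = 15
Shortest: 10.

10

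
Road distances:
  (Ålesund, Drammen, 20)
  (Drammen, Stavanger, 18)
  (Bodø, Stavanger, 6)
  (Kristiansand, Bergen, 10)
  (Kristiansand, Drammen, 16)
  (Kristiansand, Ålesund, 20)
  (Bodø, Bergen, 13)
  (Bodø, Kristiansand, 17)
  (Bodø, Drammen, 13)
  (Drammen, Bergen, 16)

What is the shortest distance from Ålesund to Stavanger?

38

Checking several routes:
Ålesund-Kristiansand-Bergen-Bodø-Stavanger: 20 + 10 + 13 + 6 = 49
Ålesund-Drammen-Bodø-Stavanger: 20 + 13 + 6 = 39
Ålesund-Kristiansand-Bodø-Stavanger: 20 + 17 + 6 = 43
Ålesund-Drammen-Stavanger: 20 + 18 = 38
Best route has total 38.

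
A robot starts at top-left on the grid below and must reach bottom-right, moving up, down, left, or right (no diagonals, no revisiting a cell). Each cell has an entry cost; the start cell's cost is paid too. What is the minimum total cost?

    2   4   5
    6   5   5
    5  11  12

Take [0,0] [0,1] [0,2] [1,2] [2,2] for a total of 2 + 4 + 5 + 5 + 12 = 28.

28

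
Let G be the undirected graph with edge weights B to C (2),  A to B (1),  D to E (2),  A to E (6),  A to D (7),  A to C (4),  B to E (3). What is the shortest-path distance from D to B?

A few of the D→B routes:
D -> E -> B: 2 + 3 = 5
D -> E -> A -> B: 2 + 6 + 1 = 9
D -> A -> B: 7 + 1 = 8
Best route has total 5.

5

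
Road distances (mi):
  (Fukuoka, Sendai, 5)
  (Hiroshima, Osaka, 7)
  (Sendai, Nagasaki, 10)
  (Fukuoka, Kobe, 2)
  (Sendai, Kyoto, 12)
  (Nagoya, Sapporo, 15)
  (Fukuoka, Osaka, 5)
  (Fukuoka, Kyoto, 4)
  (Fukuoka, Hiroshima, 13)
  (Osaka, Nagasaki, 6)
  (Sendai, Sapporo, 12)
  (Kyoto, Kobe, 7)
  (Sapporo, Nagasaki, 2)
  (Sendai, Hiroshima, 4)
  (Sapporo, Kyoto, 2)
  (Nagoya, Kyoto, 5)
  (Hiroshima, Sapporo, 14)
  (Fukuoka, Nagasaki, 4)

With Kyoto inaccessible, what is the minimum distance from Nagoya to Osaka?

A few of the Nagoya→Osaka routes:
Nagoya → Sapporo → Nagasaki → Osaka: 15 + 2 + 6 = 23
Nagoya → Sapporo → Hiroshima → Osaka: 15 + 14 + 7 = 36
Nagoya → Sapporo → Sendai → Fukuoka → Osaka: 15 + 12 + 5 + 5 = 37
Nagoya → Sapporo → Nagasaki → Fukuoka → Osaka: 15 + 2 + 4 + 5 = 26
Nagoya → Sapporo → Nagasaki → Sendai → Fukuoka → Osaka: 15 + 2 + 10 + 5 + 5 = 37
Best route has total 23 mi.

23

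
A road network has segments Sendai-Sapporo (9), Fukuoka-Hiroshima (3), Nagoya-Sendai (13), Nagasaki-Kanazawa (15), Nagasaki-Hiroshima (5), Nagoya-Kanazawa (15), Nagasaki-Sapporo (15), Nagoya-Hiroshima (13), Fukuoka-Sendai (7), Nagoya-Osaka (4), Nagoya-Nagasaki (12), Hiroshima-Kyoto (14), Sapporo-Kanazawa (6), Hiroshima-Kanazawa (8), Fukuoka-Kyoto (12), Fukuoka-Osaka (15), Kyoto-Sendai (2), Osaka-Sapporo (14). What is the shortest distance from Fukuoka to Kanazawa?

11

Checking several routes:
Fukuoka→Sendai→Sapporo→Kanazawa: 7 + 9 + 6 = 22
Fukuoka→Hiroshima→Nagoya→Kanazawa: 3 + 13 + 15 = 31
Fukuoka→Kyoto→Sendai→Sapporo→Kanazawa: 12 + 2 + 9 + 6 = 29
Fukuoka→Hiroshima→Nagasaki→Kanazawa: 3 + 5 + 15 = 23
Fukuoka→Hiroshima→Nagasaki→Sapporo→Kanazawa: 3 + 5 + 15 + 6 = 29
Fukuoka→Hiroshima→Kanazawa: 3 + 8 = 11
The minimum is 11 mi.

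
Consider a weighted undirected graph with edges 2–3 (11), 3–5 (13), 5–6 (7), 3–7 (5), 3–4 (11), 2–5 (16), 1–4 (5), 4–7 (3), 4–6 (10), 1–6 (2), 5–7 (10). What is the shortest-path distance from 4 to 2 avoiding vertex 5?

Paths from 4 to 2 avoiding 5:
4→7→3→2: 3 + 5 + 11 = 19
4→3→2: 11 + 11 = 22
Shortest: 19.

19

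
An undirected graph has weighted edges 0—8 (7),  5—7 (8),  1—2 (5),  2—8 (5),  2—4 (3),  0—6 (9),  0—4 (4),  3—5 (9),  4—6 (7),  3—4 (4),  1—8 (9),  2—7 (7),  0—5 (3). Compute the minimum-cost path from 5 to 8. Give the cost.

10

Checking several routes:
5-7-2-8: 8 + 7 + 5 = 20
5-3-4-2-8: 9 + 4 + 3 + 5 = 21
5-3-4-0-8: 9 + 4 + 4 + 7 = 24
5-0-8: 3 + 7 = 10
5-0-4-2-8: 3 + 4 + 3 + 5 = 15
The minimum is 10.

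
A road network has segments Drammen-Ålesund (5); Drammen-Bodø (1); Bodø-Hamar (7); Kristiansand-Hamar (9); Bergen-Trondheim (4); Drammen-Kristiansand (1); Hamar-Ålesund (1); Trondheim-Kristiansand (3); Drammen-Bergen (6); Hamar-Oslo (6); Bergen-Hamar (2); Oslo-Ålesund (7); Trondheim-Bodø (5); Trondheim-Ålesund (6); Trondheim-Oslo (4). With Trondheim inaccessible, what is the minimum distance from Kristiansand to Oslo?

13

A few of the Kristiansand→Oslo routes:
Kristiansand-Drammen-Ålesund-Oslo: 1 + 5 + 7 = 13
Kristiansand-Drammen-Bodø-Hamar-Oslo: 1 + 1 + 7 + 6 = 15
Kristiansand-Drammen-Ålesund-Hamar-Oslo: 1 + 5 + 1 + 6 = 13
The minimum is 13.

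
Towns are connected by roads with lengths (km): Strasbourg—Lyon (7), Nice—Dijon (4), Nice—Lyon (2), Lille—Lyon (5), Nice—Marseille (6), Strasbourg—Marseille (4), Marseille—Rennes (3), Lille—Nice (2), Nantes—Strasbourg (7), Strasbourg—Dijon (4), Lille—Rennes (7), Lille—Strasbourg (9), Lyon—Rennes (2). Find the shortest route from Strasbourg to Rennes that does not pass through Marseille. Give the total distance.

9

A few of the Strasbourg→Rennes routes:
Strasbourg-Lille-Nice-Lyon-Rennes: 9 + 2 + 2 + 2 = 15
Strasbourg-Dijon-Nice-Lyon-Rennes: 4 + 4 + 2 + 2 = 12
Strasbourg-Lille-Rennes: 9 + 7 = 16
Strasbourg-Lyon-Rennes: 7 + 2 = 9
The minimum is 9 km.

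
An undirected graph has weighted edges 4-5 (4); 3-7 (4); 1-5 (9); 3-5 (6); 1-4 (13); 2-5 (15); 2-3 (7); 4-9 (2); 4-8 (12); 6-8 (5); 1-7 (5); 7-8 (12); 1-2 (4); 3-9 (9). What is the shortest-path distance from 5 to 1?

Checking several routes:
5-4-1: 4 + 13 = 17
5-3-2-1: 6 + 7 + 4 = 17
5-3-7-1: 6 + 4 + 5 = 15
5-2-1: 15 + 4 = 19
5-1: 9
The minimum is 9.

9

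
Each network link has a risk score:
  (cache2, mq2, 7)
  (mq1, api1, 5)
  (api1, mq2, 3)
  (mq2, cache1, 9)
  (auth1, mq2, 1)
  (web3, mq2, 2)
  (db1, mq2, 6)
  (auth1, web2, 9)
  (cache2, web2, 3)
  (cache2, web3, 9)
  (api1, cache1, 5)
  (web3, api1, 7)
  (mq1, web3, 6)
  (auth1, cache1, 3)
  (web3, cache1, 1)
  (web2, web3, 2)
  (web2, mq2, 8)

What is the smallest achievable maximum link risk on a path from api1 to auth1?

Some routes from api1 to auth1:
api1 → mq2 → auth1: max(3, 1) = 3
api1 → mq2 → web3 → cache1 → auth1: max(3, 2, 1, 3) = 3
api1 → cache1 → auth1: max(5, 3) = 5
Smallest bottleneck: 3.

3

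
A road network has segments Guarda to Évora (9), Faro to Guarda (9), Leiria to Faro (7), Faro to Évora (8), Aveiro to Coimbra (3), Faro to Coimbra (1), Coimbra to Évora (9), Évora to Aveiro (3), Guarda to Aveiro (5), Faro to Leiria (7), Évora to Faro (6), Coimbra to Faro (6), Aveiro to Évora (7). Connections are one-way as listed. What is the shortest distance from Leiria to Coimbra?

8

Some routes from Leiria to Coimbra:
Leiria → Faro → Évora → Aveiro → Coimbra: 7 + 8 + 3 + 3 = 21
Leiria → Faro → Guarda → Aveiro → Coimbra: 7 + 9 + 5 + 3 = 24
Leiria → Faro → Coimbra: 7 + 1 = 8
Best route has total 8.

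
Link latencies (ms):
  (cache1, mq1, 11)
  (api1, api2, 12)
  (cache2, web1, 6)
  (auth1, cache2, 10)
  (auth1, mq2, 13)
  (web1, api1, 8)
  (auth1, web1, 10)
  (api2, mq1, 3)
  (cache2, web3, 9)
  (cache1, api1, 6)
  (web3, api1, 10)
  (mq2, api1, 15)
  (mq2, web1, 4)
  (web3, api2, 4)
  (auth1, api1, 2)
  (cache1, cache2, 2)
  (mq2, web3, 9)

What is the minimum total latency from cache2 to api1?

Checking several routes:
cache2→web1→auth1→api1: 6 + 10 + 2 = 18
cache2→web1→mq2→auth1→api1: 6 + 4 + 13 + 2 = 25
cache2→web1→api1: 6 + 8 = 14
cache2→cache1→api1: 2 + 6 = 8
cache2→web3→api1: 9 + 10 = 19
cache2→auth1→api1: 10 + 2 = 12
Best route has total 8 ms.

8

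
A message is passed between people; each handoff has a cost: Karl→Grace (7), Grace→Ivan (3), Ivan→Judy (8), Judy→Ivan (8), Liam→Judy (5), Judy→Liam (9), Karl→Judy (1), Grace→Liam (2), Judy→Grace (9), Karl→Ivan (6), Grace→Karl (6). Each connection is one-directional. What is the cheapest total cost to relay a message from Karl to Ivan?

A few of the Karl→Ivan routes:
Karl→Grace→Ivan: 7 + 3 = 10
Karl→Judy→Ivan: 1 + 8 = 9
Karl→Judy→Grace→Ivan: 1 + 9 + 3 = 13
Karl→Ivan: 6
Best route has total 6.

6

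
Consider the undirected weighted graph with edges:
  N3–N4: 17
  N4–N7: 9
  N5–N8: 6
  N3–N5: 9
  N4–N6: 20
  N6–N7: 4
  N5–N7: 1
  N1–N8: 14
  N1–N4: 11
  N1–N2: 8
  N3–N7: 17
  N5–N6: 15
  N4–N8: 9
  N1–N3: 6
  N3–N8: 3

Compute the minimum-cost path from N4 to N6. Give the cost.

13

Comparing a few candidate routes:
N4 -> N7 -> N5 -> N6: 9 + 1 + 15 = 25
N4 -> N6: 20
N4 -> N8 -> N3 -> N5 -> N7 -> N6: 9 + 3 + 9 + 1 + 4 = 26
N4 -> N8 -> N5 -> N7 -> N6: 9 + 6 + 1 + 4 = 20
N4 -> N7 -> N6: 9 + 4 = 13
Best route has total 13.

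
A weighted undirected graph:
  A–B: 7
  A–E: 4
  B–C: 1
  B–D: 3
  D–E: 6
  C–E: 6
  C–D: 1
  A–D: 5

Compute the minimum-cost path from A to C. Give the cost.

Checking several routes:
A -> E -> D -> C: 4 + 6 + 1 = 11
A -> D -> C: 5 + 1 = 6
A -> D -> B -> C: 5 + 3 + 1 = 9
A -> B -> C: 7 + 1 = 8
A -> E -> C: 4 + 6 = 10
A -> B -> D -> C: 7 + 3 + 1 = 11
The minimum is 6.

6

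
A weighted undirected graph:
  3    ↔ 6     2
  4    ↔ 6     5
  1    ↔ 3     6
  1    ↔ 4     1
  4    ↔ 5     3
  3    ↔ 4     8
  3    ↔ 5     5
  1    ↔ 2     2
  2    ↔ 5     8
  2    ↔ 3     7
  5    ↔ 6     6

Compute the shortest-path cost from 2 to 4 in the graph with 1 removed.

11

A few of the 2→4 routes:
2→3→5→4: 7 + 5 + 3 = 15
2→5→6→4: 8 + 6 + 5 = 19
2→3→6→5→4: 7 + 2 + 6 + 3 = 18
2→5→4: 8 + 3 = 11
2→3→4: 7 + 8 = 15
2→3→6→4: 7 + 2 + 5 = 14
Shortest: 11.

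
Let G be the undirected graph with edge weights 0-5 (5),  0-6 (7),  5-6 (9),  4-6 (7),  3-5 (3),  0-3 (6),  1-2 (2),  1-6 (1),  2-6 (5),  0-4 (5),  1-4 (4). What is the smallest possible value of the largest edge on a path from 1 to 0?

Checking several routes:
1→2→6→4→0: max(2, 5, 7, 5) = 7
1→4→0: max(4, 5) = 5
1→4→6→0: max(4, 7, 7) = 7
1→2→6→0: max(2, 5, 7) = 7
Best route has worst link 5.

5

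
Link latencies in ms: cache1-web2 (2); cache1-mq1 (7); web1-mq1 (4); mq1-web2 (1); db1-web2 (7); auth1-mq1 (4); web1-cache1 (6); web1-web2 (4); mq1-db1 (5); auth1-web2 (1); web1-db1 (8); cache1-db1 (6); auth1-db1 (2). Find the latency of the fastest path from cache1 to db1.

A few of the cache1→db1 routes:
cache1 → web2 → mq1 → db1: 2 + 1 + 5 = 8
cache1 → db1: 6
cache1 → web2 → auth1 → db1: 2 + 1 + 2 = 5
Best route has total 5 ms.

5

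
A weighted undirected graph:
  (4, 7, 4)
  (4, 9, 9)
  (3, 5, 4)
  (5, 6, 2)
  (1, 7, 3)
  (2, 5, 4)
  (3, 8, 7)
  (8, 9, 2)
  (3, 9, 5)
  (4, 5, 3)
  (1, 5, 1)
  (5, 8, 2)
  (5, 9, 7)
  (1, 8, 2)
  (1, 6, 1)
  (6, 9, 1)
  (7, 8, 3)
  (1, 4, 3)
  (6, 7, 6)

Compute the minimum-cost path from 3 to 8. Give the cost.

Comparing a few candidate routes:
3 → 8: 7
3 → 5 → 1 → 8: 4 + 1 + 2 = 7
3 → 5 → 8: 4 + 2 = 6
3 → 9 → 8: 5 + 2 = 7
Best route has total 6.

6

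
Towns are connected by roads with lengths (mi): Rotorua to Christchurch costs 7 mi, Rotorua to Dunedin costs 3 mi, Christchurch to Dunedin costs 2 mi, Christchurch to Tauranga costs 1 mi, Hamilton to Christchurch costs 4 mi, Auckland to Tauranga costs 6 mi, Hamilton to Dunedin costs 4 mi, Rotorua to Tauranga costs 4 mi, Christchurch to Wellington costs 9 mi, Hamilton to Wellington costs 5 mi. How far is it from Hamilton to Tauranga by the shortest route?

5

Checking several routes:
Hamilton→Dunedin→Rotorua→Christchurch→Tauranga: 4 + 3 + 7 + 1 = 15
Hamilton→Dunedin→Christchurch→Tauranga: 4 + 2 + 1 = 7
Hamilton→Christchurch→Dunedin→Rotorua→Tauranga: 4 + 2 + 3 + 4 = 13
Hamilton→Dunedin→Rotorua→Tauranga: 4 + 3 + 4 = 11
Hamilton→Christchurch→Tauranga: 4 + 1 = 5
The minimum is 5 mi.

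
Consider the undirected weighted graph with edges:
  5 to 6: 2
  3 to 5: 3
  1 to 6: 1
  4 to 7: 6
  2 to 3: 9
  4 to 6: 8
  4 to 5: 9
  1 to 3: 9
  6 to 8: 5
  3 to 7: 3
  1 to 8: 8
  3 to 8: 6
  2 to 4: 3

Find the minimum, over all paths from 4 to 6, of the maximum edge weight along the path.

6

A few of the 4→6 routes:
4 → 7 → 3 → 5 → 6: max(6, 3, 3, 2) = 6
4 → 7 → 3 → 8 → 1 → 6: max(6, 3, 6, 8, 1) = 8
4 → 2 → 3 → 1 → 8 → 6: max(3, 9, 9, 8, 5) = 9
4 → 6: max(8) = 8
4 → 7 → 3 → 8 → 6: max(6, 3, 6, 5) = 6
Smallest bottleneck: 6.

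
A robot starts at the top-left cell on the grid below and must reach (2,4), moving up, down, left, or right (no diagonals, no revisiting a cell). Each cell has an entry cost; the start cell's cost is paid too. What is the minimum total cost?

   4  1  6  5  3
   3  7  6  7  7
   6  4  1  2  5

Path r0c0 -> r0c1 -> r1c1 -> r2c1 -> r2c2 -> r2c3 -> r2c4: 4 + 1 + 7 + 4 + 1 + 2 + 5 = 24.

24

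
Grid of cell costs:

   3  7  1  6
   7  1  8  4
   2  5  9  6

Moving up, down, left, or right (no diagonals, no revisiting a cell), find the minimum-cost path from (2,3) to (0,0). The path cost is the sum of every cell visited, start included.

One optimal route is r2c3 -> r1c3 -> r0c3 -> r0c2 -> r0c1 -> r0c0.
Its cost is 6 + 4 + 6 + 1 + 7 + 3 = 27.

27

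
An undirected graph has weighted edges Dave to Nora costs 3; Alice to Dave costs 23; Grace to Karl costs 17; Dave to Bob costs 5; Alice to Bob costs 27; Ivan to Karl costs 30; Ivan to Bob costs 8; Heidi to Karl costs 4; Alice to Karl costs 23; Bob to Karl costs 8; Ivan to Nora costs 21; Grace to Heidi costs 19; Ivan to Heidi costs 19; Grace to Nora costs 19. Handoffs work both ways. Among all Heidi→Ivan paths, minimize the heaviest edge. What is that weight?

8

Some routes from Heidi to Ivan:
Heidi → Grace → Karl → Bob → Ivan: max(19, 17, 8, 8) = 19
Heidi → Karl → Grace → Nora → Dave → Bob → Ivan: max(4, 17, 19, 3, 5, 8) = 19
Heidi → Grace → Nora → Dave → Bob → Ivan: max(19, 19, 3, 5, 8) = 19
Heidi → Grace → Nora → Ivan: max(19, 19, 21) = 21
Heidi → Ivan: max(19) = 19
Heidi → Karl → Bob → Ivan: max(4, 8, 8) = 8
The minimum achievable maximum is 8.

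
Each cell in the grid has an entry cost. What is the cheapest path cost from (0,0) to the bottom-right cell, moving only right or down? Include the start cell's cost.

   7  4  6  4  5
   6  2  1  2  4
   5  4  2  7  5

25

Path [0,0] [0,1] [1,1] [1,2] [1,3] [1,4] [2,4]: 7 + 4 + 2 + 1 + 2 + 4 + 5 = 25.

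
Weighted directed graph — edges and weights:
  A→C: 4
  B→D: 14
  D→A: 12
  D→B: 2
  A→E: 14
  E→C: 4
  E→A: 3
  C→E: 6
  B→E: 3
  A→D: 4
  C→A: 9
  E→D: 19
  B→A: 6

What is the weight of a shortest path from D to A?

8

Candidate routes:
D - B - E - A: 2 + 3 + 3 = 8
D - A: 12
D - B - E - C - A: 2 + 3 + 4 + 9 = 18
D - B - A: 2 + 6 = 8
Shortest: 8.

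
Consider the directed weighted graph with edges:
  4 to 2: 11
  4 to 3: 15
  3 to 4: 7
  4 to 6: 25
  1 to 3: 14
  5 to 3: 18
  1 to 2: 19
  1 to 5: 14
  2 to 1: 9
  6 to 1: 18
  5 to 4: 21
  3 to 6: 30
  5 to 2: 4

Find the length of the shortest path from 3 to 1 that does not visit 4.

48

Paths from 3 to 1 avoiding 4:
3 → 6 → 1: 30 + 18 = 48
Shortest: 48.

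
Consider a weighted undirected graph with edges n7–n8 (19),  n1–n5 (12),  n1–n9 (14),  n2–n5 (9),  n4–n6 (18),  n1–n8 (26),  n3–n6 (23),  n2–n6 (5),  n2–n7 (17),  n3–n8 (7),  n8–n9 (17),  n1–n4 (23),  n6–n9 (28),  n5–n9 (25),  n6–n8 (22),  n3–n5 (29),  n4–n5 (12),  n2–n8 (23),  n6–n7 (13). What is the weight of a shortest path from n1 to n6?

Comparing a few candidate routes:
n1 → n5 → n4 → n6: 12 + 12 + 18 = 42
n1 → n5 → n2 → n6: 12 + 9 + 5 = 26
n1 → n9 → n6: 14 + 28 = 42
n1 → n4 → n6: 23 + 18 = 41
Best route has total 26.

26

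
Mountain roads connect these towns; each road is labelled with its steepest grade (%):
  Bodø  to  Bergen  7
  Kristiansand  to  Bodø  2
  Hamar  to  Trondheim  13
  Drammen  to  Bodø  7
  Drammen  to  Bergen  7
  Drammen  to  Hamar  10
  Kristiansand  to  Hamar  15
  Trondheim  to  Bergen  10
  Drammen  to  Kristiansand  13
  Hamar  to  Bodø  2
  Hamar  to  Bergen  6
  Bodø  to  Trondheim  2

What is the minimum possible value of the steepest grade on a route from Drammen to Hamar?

Some routes from Drammen to Hamar:
Drammen -> Bergen -> Trondheim -> Bodø -> Hamar: max(7, 10, 2, 2) = 10
Drammen -> Bergen -> Hamar: max(7, 6) = 7
Drammen -> Bodø -> Bergen -> Hamar: max(7, 7, 6) = 7
Drammen -> Bodø -> Hamar: max(7, 2) = 7
Drammen -> Hamar: max(10) = 10
Drammen -> Bergen -> Bodø -> Hamar: max(7, 7, 2) = 7
Best route has worst link 7%.

7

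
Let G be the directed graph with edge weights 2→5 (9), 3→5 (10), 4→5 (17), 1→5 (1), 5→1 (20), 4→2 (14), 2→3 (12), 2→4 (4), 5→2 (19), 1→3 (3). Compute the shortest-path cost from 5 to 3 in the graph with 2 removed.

23

Routes from 5 to 3 avoiding 2:
5-1-3: 20 + 3 = 23
The minimum is 23.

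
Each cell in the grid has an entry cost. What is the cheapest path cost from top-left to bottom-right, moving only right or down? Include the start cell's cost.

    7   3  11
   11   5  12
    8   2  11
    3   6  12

Cheapest: [0,0] → [0,1] → [1,1] → [2,1] → [3,1] → [3,2]
  7 + 3 + 5 + 2 + 6 + 12 = 35
For comparison, the top-then-right route costs 56.

35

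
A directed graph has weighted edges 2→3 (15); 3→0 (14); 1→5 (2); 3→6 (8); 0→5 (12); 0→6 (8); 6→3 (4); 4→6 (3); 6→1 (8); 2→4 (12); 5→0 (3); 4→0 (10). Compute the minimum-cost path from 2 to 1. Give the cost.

Routes from 2 to 1:
2-3-6-1: 15 + 8 + 8 = 31
2-4-0-6-1: 12 + 10 + 8 + 8 = 38
2-4-6-1: 12 + 3 + 8 = 23
2-3-0-6-1: 15 + 14 + 8 + 8 = 45
The minimum is 23.

23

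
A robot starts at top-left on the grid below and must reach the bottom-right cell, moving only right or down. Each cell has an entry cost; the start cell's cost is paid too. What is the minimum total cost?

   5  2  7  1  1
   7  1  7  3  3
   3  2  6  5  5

Best path: [0,0] [0,1] [0,2] [0,3] [0,4] [1,4] [2,4]
Cost: 5 + 2 + 7 + 1 + 1 + 3 + 5 = 24

24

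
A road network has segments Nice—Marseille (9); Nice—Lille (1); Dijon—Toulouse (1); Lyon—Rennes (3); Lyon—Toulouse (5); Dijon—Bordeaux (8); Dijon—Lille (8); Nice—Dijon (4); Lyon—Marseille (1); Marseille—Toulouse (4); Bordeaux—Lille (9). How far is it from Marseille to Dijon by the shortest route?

5

Some routes from Marseille to Dijon:
Marseille - Toulouse - Dijon: 4 + 1 = 5
Marseille - Lyon - Toulouse - Dijon: 1 + 5 + 1 = 7
Marseille - Nice - Lille - Dijon: 9 + 1 + 8 = 18
Marseille - Nice - Dijon: 9 + 4 = 13
Shortest: 5.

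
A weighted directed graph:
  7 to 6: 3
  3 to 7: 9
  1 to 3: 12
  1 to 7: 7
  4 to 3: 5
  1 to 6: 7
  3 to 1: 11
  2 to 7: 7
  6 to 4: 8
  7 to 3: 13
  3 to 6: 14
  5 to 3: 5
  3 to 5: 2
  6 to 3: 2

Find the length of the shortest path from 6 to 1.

13

Candidate routes:
6→4→3→1: 8 + 5 + 11 = 24
6→3→1: 2 + 11 = 13
The minimum is 13.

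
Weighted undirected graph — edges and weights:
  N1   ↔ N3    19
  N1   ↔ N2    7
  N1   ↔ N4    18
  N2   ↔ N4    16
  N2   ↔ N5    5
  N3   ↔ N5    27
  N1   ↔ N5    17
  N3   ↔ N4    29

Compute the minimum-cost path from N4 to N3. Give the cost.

29

A few of the N4→N3 routes:
N4 -> N1 -> N3: 18 + 19 = 37
N4 -> N2 -> N5 -> N3: 16 + 5 + 27 = 48
N4 -> N3: 29
N4 -> N2 -> N1 -> N3: 16 + 7 + 19 = 42
Best route has total 29.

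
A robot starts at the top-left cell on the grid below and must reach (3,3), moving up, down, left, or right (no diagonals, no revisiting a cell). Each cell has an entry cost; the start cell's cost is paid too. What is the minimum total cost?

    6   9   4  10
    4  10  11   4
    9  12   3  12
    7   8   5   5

43

Take r0c0 → r0c1 → r0c2 → r1c2 → r2c2 → r3c2 → r3c3 for a total of 6 + 9 + 4 + 11 + 3 + 5 + 5 = 43.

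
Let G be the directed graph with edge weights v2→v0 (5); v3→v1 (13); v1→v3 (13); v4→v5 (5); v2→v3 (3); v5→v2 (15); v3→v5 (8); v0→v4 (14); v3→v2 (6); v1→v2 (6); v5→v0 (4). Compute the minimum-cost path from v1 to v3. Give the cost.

9

Paths from v1 to v3:
v1→v2→v3: 6 + 3 = 9
v1→v3: 13
Best route has total 9.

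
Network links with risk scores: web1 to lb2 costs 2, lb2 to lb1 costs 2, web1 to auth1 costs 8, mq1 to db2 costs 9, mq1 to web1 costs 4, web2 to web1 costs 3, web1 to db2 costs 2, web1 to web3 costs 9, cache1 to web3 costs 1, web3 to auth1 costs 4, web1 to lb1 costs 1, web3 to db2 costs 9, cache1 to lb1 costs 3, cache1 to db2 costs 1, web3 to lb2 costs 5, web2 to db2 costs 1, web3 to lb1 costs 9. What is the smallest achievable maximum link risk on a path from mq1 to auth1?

Some routes from mq1 to auth1:
mq1 - web1 - lb2 - lb1 - cache1 - web3 - auth1: max(4, 2, 2, 3, 1, 4) = 4
mq1 - web1 - lb1 - cache1 - web3 - auth1: max(4, 1, 3, 1, 4) = 4
mq1 - web1 - lb2 - web3 - auth1: max(4, 2, 5, 4) = 5
mq1 - web1 - web2 - db2 - cache1 - lb1 - lb2 - web3 - auth1: max(4, 3, 1, 1, 3, 2, 5, 4) = 5
mq1 - web1 - web2 - db2 - cache1 - web3 - auth1: max(4, 3, 1, 1, 1, 4) = 4
mq1 - web1 - db2 - cache1 - web3 - auth1: max(4, 2, 1, 1, 4) = 4
Smallest bottleneck: 4.

4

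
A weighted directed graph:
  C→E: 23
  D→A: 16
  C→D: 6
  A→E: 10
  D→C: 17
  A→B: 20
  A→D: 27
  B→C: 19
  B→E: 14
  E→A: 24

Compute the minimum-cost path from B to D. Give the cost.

Paths from B to D:
B→C→D: 19 + 6 = 25
B→E→A→D: 14 + 24 + 27 = 65
B→C→E→A→D: 19 + 23 + 24 + 27 = 93
Shortest: 25.

25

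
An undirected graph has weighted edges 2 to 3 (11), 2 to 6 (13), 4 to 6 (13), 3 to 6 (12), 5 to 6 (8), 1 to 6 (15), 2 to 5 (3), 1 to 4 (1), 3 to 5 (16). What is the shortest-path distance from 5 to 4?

Checking several routes:
5 → 6 → 1 → 4: 8 + 15 + 1 = 24
5 → 2 → 3 → 6 → 4: 3 + 11 + 12 + 13 = 39
5 → 2 → 6 → 1 → 4: 3 + 13 + 15 + 1 = 32
5 → 2 → 6 → 4: 3 + 13 + 13 = 29
5 → 6 → 4: 8 + 13 = 21
Best route has total 21.

21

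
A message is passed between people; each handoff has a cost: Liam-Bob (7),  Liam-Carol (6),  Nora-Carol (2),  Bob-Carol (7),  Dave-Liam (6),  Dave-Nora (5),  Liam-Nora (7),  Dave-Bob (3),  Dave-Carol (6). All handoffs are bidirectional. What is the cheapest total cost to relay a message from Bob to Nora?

8

Comparing a few candidate routes:
Bob - Dave - Nora: 3 + 5 = 8
Bob - Dave - Carol - Nora: 3 + 6 + 2 = 11
Bob - Liam - Carol - Nora: 7 + 6 + 2 = 15
Bob - Carol - Nora: 7 + 2 = 9
Bob - Liam - Nora: 7 + 7 = 14
Best route has total 8.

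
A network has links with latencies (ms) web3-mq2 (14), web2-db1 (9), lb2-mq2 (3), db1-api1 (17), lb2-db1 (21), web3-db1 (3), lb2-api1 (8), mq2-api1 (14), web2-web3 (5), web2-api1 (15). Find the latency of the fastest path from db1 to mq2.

Comparing a few candidate routes:
db1 - web2 - web3 - mq2: 9 + 5 + 14 = 28
db1 - web3 - web2 - api1 - lb2 - mq2: 3 + 5 + 15 + 8 + 3 = 34
db1 - api1 - lb2 - mq2: 17 + 8 + 3 = 28
db1 - api1 - mq2: 17 + 14 = 31
db1 - web3 - mq2: 3 + 14 = 17
db1 - lb2 - mq2: 21 + 3 = 24
Best route has total 17 ms.

17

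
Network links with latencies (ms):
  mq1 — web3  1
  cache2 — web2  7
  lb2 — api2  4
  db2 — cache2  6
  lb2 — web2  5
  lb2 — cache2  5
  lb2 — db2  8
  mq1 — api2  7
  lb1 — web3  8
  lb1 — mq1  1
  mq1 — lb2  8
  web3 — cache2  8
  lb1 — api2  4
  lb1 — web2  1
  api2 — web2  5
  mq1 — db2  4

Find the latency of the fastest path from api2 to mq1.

5

Checking several routes:
api2 → mq1: 7
api2 → lb2 → web2 → lb1 → mq1: 4 + 5 + 1 + 1 = 11
api2 → lb2 → mq1: 4 + 8 = 12
api2 → lb1 → mq1: 4 + 1 = 5
api2 → web2 → lb1 → mq1: 5 + 1 + 1 = 7
Shortest: 5 ms.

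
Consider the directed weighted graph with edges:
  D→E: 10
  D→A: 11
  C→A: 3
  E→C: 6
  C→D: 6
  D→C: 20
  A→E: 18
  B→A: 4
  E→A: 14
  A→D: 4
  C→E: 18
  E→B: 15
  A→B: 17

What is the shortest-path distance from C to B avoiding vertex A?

Routes from C to B avoiding A:
C → E → B: 18 + 15 = 33
C → D → E → B: 6 + 10 + 15 = 31
The minimum is 31.

31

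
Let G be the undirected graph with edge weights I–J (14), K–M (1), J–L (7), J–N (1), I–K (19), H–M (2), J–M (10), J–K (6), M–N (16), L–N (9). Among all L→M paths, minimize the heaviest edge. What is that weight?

7

Checking several routes:
L→J→N→M: max(7, 1, 16) = 16
L→J→M: max(7, 10) = 10
L→J→K→M: max(7, 6, 1) = 7
L→N→M: max(9, 16) = 16
L→N→J→M: max(9, 1, 10) = 10
L→N→J→K→M: max(9, 1, 6, 1) = 9
Smallest bottleneck: 7.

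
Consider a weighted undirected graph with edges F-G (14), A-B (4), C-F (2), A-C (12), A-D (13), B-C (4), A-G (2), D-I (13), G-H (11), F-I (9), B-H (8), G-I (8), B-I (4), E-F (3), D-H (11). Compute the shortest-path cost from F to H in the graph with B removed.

25

Comparing a few candidate routes:
F -> C -> A -> G -> H: 2 + 12 + 2 + 11 = 27
F -> I -> D -> H: 9 + 13 + 11 = 33
F -> G -> H: 14 + 11 = 25
F -> I -> G -> H: 9 + 8 + 11 = 28
Best route has total 25.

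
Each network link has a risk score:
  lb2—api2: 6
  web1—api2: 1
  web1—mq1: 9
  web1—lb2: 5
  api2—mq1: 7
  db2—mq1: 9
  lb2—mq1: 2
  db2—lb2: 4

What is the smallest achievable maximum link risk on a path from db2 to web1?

Some routes from db2 to web1:
db2 - lb2 - mq1 - web1: max(4, 2, 9) = 9
db2 - lb2 - web1: max(4, 5) = 5
db2 - lb2 - api2 - mq1 - web1: max(4, 6, 7, 9) = 9
db2 - mq1 - lb2 - api2 - web1: max(9, 2, 6, 1) = 9
db2 - lb2 - mq1 - api2 - web1: max(4, 2, 7, 1) = 7
db2 - lb2 - api2 - web1: max(4, 6, 1) = 6
Best route has worst link 5.

5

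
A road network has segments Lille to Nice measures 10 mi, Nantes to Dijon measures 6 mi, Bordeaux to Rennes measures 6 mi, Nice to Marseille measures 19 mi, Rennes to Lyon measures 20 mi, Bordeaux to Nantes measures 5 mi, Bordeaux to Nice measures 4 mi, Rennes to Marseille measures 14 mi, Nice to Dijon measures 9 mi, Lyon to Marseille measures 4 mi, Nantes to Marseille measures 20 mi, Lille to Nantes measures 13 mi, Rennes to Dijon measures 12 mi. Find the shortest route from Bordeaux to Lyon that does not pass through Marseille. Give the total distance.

A few of the Bordeaux→Lyon routes:
Bordeaux - Nantes - Dijon - Rennes - Lyon: 5 + 6 + 12 + 20 = 43
Bordeaux - Rennes - Lyon: 6 + 20 = 26
Bordeaux - Nice - Dijon - Rennes - Lyon: 4 + 9 + 12 + 20 = 45
The minimum is 26 mi.

26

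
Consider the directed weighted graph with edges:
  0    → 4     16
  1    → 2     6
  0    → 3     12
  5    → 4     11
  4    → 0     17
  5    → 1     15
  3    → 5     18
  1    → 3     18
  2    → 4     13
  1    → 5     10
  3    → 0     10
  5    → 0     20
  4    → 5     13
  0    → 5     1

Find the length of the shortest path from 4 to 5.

13

Candidate routes:
4 -> 0 -> 5: 17 + 1 = 18
4 -> 5: 13
4 -> 0 -> 3 -> 5: 17 + 12 + 18 = 47
Best route has total 13.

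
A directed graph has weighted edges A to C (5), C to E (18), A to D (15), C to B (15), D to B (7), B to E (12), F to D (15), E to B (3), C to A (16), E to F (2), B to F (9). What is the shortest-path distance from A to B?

Candidate routes:
A - D - B: 15 + 7 = 22
A - C - E - F - D - B: 5 + 18 + 2 + 15 + 7 = 47
A - C - B: 5 + 15 = 20
A - C - E - B: 5 + 18 + 3 = 26
Shortest: 20.

20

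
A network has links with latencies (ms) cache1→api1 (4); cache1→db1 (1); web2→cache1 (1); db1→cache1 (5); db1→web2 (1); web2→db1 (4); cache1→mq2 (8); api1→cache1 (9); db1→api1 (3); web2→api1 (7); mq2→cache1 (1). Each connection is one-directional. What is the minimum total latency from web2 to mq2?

Candidate routes:
web2 -> cache1 -> mq2: 1 + 8 = 9
web2 -> api1 -> cache1 -> mq2: 7 + 9 + 8 = 24
web2 -> db1 -> api1 -> cache1 -> mq2: 4 + 3 + 9 + 8 = 24
web2 -> db1 -> cache1 -> mq2: 4 + 5 + 8 = 17
Shortest: 9 ms.

9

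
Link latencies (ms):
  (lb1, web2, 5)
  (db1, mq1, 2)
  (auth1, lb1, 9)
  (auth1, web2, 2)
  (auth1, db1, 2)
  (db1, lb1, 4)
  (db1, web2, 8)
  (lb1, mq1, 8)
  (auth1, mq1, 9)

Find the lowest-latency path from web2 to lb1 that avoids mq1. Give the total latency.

5

Some routes from web2 to lb1 avoiding mq1:
web2 -> lb1: 5
web2 -> auth1 -> lb1: 2 + 9 = 11
web2 -> db1 -> lb1: 8 + 4 = 12
web2 -> auth1 -> db1 -> lb1: 2 + 2 + 4 = 8
Best route has total 5 ms.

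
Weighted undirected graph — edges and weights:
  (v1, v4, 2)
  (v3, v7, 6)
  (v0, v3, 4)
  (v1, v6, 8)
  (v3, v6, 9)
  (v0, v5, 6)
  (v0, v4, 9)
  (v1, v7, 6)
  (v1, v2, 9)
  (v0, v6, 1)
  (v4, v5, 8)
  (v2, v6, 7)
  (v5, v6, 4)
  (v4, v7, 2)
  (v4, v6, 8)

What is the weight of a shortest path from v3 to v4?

8

A few of the v3→v4 routes:
v3-v0-v6-v4: 4 + 1 + 8 = 13
v3-v7-v1-v4: 6 + 6 + 2 = 14
v3-v0-v4: 4 + 9 = 13
v3-v7-v4: 6 + 2 = 8
The minimum is 8.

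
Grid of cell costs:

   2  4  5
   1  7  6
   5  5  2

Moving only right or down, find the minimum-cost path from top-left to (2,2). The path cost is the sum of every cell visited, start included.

15

Best path: (0,0) (1,0) (2,0) (2,1) (2,2)
Cost: 2 + 1 + 5 + 5 + 2 = 15
For comparison, the top-then-right route costs 19.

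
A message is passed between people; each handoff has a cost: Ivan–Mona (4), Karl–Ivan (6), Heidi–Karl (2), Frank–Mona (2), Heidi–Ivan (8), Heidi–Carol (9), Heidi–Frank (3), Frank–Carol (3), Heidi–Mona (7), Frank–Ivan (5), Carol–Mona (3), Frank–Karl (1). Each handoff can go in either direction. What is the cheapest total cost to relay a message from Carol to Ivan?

Comparing a few candidate routes:
Carol → Frank → Ivan: 3 + 5 = 8
Carol → Mona → Frank → Ivan: 3 + 2 + 5 = 10
Carol → Mona → Ivan: 3 + 4 = 7
Carol → Frank → Karl → Ivan: 3 + 1 + 6 = 10
Carol → Frank → Mona → Ivan: 3 + 2 + 4 = 9
The minimum is 7.

7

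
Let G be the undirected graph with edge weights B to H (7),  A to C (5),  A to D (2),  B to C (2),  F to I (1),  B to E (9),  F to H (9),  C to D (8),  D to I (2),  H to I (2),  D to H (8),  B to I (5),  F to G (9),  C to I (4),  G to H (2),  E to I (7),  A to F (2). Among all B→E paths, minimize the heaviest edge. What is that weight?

Checking several routes:
B - C - A - D - I - E: max(2, 5, 2, 2, 7) = 7
B - I - E: max(5, 7) = 7
B - C - A - F - I - E: max(2, 5, 2, 1, 7) = 7
B - H - I - E: max(7, 2, 7) = 7
B - H - D - C - A - F - I - E: max(7, 8, 8, 5, 2, 1, 7) = 8
B - C - I - E: max(2, 4, 7) = 7
The minimum achievable maximum is 7.

7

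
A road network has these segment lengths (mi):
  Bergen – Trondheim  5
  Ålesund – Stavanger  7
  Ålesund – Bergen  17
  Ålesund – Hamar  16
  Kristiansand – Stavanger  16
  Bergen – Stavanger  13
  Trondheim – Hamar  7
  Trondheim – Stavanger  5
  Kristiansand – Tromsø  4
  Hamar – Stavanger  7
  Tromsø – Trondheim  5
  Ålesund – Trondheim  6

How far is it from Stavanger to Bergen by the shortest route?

10

Some routes from Stavanger to Bergen:
Stavanger→Ålesund→Bergen: 7 + 17 = 24
Stavanger→Hamar→Trondheim→Bergen: 7 + 7 + 5 = 19
Stavanger→Bergen: 13
Stavanger→Ålesund→Trondheim→Bergen: 7 + 6 + 5 = 18
Stavanger→Trondheim→Bergen: 5 + 5 = 10
Shortest: 10 mi.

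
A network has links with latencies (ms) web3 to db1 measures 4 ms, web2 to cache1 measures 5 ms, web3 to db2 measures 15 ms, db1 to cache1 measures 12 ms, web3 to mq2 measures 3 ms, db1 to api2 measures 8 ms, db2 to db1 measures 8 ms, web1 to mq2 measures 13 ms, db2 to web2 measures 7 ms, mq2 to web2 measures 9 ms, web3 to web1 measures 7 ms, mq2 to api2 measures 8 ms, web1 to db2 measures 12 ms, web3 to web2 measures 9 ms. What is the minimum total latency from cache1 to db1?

12

Checking several routes:
cache1 - web2 - mq2 - web3 - db1: 5 + 9 + 3 + 4 = 21
cache1 - db1: 12
cache1 - web2 - web3 - db1: 5 + 9 + 4 = 18
cache1 - web2 - db2 - db1: 5 + 7 + 8 = 20
cache1 - web2 - mq2 - api2 - db1: 5 + 9 + 8 + 8 = 30
cache1 - web2 - db2 - web3 - db1: 5 + 7 + 15 + 4 = 31
Best route has total 12 ms.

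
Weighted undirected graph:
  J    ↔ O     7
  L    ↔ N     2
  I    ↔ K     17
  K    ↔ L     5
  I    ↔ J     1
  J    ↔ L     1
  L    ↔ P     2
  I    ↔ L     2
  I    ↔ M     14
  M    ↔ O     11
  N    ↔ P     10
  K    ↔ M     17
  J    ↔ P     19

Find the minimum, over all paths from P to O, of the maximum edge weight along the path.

A few of the P→O routes:
P - N - L - I - J - O: max(10, 2, 2, 1, 7) = 10
P - L - I - J - O: max(2, 2, 1, 7) = 7
P - L - J - O: max(2, 1, 7) = 7
P - N - L - J - O: max(10, 2, 1, 7) = 10
Best route has worst link 7.

7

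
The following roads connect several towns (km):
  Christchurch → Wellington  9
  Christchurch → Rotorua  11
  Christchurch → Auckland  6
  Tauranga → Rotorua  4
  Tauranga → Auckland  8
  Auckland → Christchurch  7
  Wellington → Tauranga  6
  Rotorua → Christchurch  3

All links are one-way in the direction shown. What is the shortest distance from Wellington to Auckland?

Candidate routes:
Wellington - Tauranga - Rotorua - Christchurch - Auckland: 6 + 4 + 3 + 6 = 19
Wellington - Tauranga - Auckland: 6 + 8 = 14
Best route has total 14 km.

14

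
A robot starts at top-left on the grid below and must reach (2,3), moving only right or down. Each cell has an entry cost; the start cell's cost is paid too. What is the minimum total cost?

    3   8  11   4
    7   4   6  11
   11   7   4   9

33

Take [0,0]→[1,0]→[1,1]→[1,2]→[2,2]→[2,3] for a total of 3 + 7 + 4 + 6 + 4 + 9 = 33.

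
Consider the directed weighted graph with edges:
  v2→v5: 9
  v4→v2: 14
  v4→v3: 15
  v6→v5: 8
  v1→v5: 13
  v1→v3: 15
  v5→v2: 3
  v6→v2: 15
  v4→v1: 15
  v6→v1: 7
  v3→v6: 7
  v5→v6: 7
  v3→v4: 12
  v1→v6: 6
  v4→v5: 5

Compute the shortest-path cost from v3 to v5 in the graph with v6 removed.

Candidate routes:
v3-v4-v1-v5: 12 + 15 + 13 = 40
v3-v4-v2-v5: 12 + 14 + 9 = 35
v3-v4-v5: 12 + 5 = 17
The minimum is 17.

17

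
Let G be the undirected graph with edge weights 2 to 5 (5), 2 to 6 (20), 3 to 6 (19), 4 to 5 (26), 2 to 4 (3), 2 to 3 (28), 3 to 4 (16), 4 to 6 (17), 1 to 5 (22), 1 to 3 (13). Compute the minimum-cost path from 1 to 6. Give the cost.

32

A few of the 1→6 routes:
1 → 3 → 4 → 6: 13 + 16 + 17 = 46
1 → 3 → 6: 13 + 19 = 32
1 → 5 → 2 → 4 → 6: 22 + 5 + 3 + 17 = 47
1 → 3 → 4 → 2 → 6: 13 + 16 + 3 + 20 = 52
1 → 5 → 2 → 6: 22 + 5 + 20 = 47
1 → 3 → 2 → 6: 13 + 28 + 20 = 61
The minimum is 32.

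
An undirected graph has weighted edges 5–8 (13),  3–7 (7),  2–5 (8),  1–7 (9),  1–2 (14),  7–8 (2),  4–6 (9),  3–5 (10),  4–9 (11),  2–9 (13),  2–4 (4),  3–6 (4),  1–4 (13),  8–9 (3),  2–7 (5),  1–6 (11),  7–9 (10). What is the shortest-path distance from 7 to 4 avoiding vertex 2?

Checking several routes:
7 → 1 → 6 → 4: 9 + 11 + 9 = 29
7 → 3 → 6 → 1 → 4: 7 + 4 + 11 + 13 = 35
7 → 8 → 9 → 4: 2 + 3 + 11 = 16
7 → 1 → 4: 9 + 13 = 22
7 → 9 → 4: 10 + 11 = 21
7 → 3 → 6 → 4: 7 + 4 + 9 = 20
The minimum is 16.

16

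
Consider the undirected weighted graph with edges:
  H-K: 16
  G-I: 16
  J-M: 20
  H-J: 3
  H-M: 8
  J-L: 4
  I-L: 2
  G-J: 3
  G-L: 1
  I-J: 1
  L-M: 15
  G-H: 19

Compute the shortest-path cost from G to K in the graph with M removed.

Paths from G to K avoiding M:
G - L - I - J - H - K: 1 + 2 + 1 + 3 + 16 = 23
G - H - K: 19 + 16 = 35
G - I - L - J - H - K: 16 + 2 + 4 + 3 + 16 = 41
G - J - H - K: 3 + 3 + 16 = 22
G - L - J - H - K: 1 + 4 + 3 + 16 = 24
G - I - J - H - K: 16 + 1 + 3 + 16 = 36
The minimum is 22.

22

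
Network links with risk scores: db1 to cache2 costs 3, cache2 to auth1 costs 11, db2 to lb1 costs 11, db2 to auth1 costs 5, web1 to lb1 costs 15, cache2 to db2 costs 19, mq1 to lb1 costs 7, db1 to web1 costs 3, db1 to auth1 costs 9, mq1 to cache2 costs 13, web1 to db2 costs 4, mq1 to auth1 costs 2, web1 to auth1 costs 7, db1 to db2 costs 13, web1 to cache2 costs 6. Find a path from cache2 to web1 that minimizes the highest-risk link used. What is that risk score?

A few of the cache2→web1 routes:
cache2 -> web1: max(6) = 6
cache2 -> db1 -> auth1 -> mq1 -> lb1 -> db2 -> web1: max(3, 9, 2, 7, 11, 4) = 11
cache2 -> db1 -> web1: max(3, 3) = 3
cache2 -> db1 -> auth1 -> db2 -> web1: max(3, 9, 5, 4) = 9
cache2 -> db1 -> auth1 -> web1: max(3, 9, 7) = 9
Smallest bottleneck: 3.

3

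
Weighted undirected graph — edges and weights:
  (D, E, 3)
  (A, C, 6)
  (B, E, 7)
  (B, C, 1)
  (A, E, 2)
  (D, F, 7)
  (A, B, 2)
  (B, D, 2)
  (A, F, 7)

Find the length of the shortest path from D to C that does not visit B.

Paths from D to C avoiding B:
D → F → A → C: 7 + 7 + 6 = 20
D → E → A → C: 3 + 2 + 6 = 11
Best route has total 11.

11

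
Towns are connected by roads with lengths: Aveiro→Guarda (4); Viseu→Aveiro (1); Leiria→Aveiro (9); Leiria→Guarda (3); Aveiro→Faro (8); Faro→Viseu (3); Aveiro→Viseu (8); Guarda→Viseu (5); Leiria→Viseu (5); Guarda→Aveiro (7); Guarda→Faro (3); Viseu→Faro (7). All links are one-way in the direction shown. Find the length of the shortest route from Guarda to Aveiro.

6

Routes from Guarda to Aveiro:
Guarda→Viseu→Aveiro: 5 + 1 = 6
Guarda→Faro→Viseu→Aveiro: 3 + 3 + 1 = 7
Guarda→Aveiro: 7
Best route has total 6.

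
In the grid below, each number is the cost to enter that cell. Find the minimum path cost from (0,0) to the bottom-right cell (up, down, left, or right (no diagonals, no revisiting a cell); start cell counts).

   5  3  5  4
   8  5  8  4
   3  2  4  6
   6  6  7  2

27

One optimal route is r0c0→r0c1→r1c1→r2c1→r2c2→r2c3→r3c3.
Its cost is 5 + 3 + 5 + 2 + 4 + 6 + 2 = 27.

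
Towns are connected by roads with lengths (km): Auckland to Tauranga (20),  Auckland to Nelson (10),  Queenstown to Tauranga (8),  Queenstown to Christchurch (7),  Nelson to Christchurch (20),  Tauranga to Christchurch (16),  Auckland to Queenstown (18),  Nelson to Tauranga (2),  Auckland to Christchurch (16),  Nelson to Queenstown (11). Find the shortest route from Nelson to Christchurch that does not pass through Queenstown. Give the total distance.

Some routes from Nelson to Christchurch avoiding Queenstown:
Nelson-Tauranga-Auckland-Christchurch: 2 + 20 + 16 = 38
Nelson-Tauranga-Christchurch: 2 + 16 = 18
Nelson-Christchurch: 20
Nelson-Auckland-Christchurch: 10 + 16 = 26
Best route has total 18 km.

18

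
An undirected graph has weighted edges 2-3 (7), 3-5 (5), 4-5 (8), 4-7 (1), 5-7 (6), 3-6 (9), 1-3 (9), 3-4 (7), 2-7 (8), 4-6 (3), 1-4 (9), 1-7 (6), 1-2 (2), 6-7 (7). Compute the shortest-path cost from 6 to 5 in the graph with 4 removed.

13

Checking several routes:
6→7→5: 7 + 6 = 13
6→3→5: 9 + 5 = 14
6→7→1→3→5: 7 + 6 + 9 + 5 = 27
Best route has total 13.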